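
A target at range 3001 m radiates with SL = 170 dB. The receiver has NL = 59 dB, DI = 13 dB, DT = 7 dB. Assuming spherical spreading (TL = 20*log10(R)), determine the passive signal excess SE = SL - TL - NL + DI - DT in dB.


Step 1: TL = 20*log10(3001) = 69.55 dB
Step 2: SE = 170 - 69.55 - 59 + 13 - 7 = 47.45

47.45 dB


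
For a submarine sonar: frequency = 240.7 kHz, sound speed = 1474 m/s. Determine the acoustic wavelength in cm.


lambda = c/f = 1474 / 240700 = 0.0061 m = 0.61 cm

0.61 cm


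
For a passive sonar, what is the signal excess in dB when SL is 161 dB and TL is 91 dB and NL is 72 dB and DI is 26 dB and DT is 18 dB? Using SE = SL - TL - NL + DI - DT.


6 dB


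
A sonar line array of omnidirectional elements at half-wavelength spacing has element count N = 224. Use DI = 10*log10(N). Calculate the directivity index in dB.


DI = 10*log10(224) = 23.5

23.5 dB


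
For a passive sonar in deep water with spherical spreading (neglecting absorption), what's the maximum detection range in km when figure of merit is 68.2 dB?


At max range FOM = TL, so 20*log10(R) = 68.2
R = 10^(68.2/20) = 2570.4 m = 2.57 km

2.57 km


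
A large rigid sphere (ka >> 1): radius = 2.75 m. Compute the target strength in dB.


TS = 10*log10(2.75^2 / 4) = 10*log10(1.890625) = 2.77

2.77 dB


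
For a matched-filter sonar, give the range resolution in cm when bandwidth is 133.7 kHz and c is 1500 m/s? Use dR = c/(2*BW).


dR = c/(2*BW) = 1500 / (2 * 133.7e3) = 0.0056 m = 0.56 cm

0.56 cm


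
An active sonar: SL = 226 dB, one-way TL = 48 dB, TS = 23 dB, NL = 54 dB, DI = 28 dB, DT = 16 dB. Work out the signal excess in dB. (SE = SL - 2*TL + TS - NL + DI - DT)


SE = SL - 2*TL + TS - NL + DI - DT = 226 - 2*48 + (23) - 54 + 28 - 16 = 111

111 dB


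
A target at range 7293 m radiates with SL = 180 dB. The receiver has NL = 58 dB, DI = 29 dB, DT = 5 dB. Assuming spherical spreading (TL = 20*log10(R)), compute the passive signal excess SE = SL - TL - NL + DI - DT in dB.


Step 1: TL = 20*log10(7293) = 77.26 dB
Step 2: SE = 180 - 77.26 - 58 + 29 - 5 = 68.74

68.74 dB


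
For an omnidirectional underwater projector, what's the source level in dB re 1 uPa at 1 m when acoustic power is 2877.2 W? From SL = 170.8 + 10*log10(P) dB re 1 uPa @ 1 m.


SL = 170.8 + 10*log10(2877.2) = 170.8 + 34.59 = 205.39

205.39 dB


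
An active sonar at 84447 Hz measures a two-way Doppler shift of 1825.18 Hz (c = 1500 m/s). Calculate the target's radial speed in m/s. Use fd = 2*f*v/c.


From fd = 2*f*v/c, v = c*fd/(2*f) = 1500 * 1825.18 / (2*84447) = 16.21

16.21 m/s


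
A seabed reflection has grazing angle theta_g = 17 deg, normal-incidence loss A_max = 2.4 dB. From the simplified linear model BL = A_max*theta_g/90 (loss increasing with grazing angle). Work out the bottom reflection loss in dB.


BL = A_max * theta_g / 90 = 2.4 * 17 / 90 = 0.45

0.45 dB


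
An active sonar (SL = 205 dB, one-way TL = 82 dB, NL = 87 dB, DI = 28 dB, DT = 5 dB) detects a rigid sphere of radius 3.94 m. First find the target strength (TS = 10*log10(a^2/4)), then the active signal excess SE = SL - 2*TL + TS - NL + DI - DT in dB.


Step 1: TS = 10*log10(3.94^2/4) = 5.89 dB
Step 2: SE = SL - 2*TL + TS - NL + DI - DT = 205 - 2*82 + (5.89) - 87 + 28 - 5 = -17.11

-17.11 dB


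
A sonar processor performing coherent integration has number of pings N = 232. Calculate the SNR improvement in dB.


Gain = 10*log10(232) = 23.65

23.65 dB


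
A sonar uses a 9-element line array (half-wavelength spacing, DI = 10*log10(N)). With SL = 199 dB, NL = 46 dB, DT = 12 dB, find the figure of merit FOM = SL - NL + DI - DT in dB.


Step 1: DI = 10*log10(9) = 9.54 dB
Step 2: FOM = SL - NL + DI - DT = 199 - 46 + 9.54 - 12 = 150.54

150.54 dB


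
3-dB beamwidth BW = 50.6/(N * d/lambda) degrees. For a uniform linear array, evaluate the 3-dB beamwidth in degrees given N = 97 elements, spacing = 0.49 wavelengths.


1.06 deg


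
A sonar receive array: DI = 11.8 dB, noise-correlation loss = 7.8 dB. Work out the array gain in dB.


AG = DI - L_corr = 11.8 - 7.8 = 4.0

4.0 dB


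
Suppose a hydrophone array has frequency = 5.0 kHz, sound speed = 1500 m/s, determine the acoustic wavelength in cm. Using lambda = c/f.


30.0 cm


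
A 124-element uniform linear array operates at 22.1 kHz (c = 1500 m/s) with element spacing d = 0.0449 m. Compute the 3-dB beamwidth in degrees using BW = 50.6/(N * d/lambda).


Step 1: lambda = 1500/22100 = 0.06787 m
Step 2: d/lambda = 0.0449/0.06787 = 0.6616
Step 3: BW = 50.6/(N * d/lambda) = 50.6/(124 * 0.6616) = 0.62

0.62 deg


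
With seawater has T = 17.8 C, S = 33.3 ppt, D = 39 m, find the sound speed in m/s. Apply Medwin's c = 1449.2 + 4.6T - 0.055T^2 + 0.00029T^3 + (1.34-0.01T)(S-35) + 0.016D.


c = 1449.2 + 4.6*17.8 - 0.055*17.8^2 + 0.00029*17.8^3 + (1.34 - 0.01*17.8)*(33.3 - 35) + 0.016*39 = 1513.94

1513.94 m/s


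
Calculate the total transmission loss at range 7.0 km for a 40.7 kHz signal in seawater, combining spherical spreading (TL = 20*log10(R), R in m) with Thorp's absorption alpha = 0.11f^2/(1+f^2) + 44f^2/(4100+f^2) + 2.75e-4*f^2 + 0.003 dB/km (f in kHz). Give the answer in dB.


Step 1 (Thorp): alpha = 0.11*1656.49/(1+1656.49) + 44*1656.49/(4100+1656.49) + 2.75e-4*1656.49 + 0.003 = 13.2299 dB/km
Step 2: TL_spread = 20*log10(7000) = 76.9 dB
Step 3: TL_abs = alpha*R = 13.2299 * 7.0 = 92.61 dB
Step 4: TL_total = 76.9 + 92.61 = 169.51

169.51 dB


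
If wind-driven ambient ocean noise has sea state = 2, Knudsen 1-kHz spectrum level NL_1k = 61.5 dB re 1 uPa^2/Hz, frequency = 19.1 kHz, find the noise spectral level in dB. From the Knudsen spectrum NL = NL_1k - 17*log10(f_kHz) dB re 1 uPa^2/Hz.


NL = NL_1k - 17*log10(f_kHz) = 61.5 - 17*log10(19.1) = 61.5 - (21.78) = 39.72

39.72 dB


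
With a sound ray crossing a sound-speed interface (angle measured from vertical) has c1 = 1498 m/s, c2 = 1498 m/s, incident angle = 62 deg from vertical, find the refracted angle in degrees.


sin(theta2) = (c2/c1)*sin(theta1) = (1498/1498)*sin(62 deg) = 0.88295
theta2 = arcsin(0.88295) = 62.0

62.0 deg


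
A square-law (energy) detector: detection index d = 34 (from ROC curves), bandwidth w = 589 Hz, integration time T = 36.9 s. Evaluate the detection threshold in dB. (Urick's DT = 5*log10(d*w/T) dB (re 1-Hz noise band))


13.67 dB


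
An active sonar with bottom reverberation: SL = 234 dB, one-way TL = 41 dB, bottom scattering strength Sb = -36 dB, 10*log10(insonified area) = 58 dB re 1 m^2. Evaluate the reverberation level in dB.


RL = SL - 2*TL + Sb + 10*log10(A) = 234 - 2*41 + (-36) + 58 = 174

174 dB


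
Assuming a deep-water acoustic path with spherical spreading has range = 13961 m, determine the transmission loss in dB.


TL = 20*log10(13961) = 82.9

82.9 dB


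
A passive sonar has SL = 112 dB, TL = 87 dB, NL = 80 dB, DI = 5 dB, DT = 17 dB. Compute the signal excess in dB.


SE = SL - TL - NL + DI - DT = 112 - 87 - 80 + 5 - 17 = -67

-67 dB


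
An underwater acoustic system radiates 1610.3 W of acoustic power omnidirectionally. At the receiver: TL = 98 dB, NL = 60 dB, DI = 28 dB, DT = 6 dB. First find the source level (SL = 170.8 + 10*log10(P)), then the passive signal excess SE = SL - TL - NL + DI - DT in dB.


Step 1: SL = 170.8 + 10*log10(1610.3) = 202.87 dB
Step 2: SE = SL - TL - NL + DI - DT = 202.87 - 98 - 60 + 28 - 6 = 66.87

66.87 dB


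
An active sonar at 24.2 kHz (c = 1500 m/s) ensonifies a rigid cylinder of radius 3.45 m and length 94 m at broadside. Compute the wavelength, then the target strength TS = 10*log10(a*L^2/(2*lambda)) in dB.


Step 1: lambda = c/f = 1500/24200 = 0.06198 m
Step 2: TS = 10*log10(a*L^2/(2*lambda)) = 10*log10(3.45*94^2/(2*0.06198)) = 53.91

53.91 dB


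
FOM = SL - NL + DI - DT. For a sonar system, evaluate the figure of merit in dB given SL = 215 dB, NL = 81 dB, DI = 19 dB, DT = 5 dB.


FOM = SL - NL + DI - DT = 215 - 81 + 19 - 5 = 148

148 dB


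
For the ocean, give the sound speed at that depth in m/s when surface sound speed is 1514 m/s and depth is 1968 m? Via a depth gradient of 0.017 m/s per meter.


c = 1514 + 0.017 * 1968 = 1547.456

1547.456 m/s


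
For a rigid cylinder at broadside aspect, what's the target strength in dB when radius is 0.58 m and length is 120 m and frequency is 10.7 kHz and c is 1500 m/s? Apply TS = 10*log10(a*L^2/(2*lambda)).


lambda = 1500/10700 = 0.14019 m
TS = 10*log10(0.58*120^2/(2*0.14019)) = 44.74

44.74 dB


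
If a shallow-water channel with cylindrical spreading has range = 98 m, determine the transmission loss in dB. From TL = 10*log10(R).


19.91 dB


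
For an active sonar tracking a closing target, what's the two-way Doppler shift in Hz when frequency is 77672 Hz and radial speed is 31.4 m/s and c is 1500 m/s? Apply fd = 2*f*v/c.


fd = 2*f*v/c = 2 * 77672 * 31.4 / 1500 = 3251.87

3251.87 Hz


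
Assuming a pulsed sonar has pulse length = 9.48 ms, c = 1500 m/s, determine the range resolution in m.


7.11 m


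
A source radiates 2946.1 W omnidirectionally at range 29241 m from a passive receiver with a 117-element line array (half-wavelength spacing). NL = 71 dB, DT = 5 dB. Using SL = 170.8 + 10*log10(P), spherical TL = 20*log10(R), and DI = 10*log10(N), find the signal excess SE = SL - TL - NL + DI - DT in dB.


60.85 dB


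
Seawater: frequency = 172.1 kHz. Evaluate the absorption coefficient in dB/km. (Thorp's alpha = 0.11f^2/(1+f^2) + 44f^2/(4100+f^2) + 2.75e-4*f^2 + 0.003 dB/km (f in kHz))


46.908 dB/km


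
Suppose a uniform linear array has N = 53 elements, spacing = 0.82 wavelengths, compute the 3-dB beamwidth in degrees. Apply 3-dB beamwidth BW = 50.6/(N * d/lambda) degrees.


1.16 deg


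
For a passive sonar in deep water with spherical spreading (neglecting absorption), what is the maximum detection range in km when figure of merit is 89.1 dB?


At max range FOM = TL, so 20*log10(R) = 89.1
R = 10^(89.1/20) = 28510.18 m = 28.51 km

28.51 km


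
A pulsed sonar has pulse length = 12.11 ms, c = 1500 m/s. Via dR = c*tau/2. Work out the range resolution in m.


dR = c*tau/2 = 1500 * 12.11e-3 / 2 = 9.0825

9.0825 m


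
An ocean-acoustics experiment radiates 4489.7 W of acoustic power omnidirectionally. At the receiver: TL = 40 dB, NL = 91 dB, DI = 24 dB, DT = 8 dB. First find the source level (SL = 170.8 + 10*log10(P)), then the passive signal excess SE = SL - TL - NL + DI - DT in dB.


Step 1: SL = 170.8 + 10*log10(4489.7) = 207.32 dB
Step 2: SE = SL - TL - NL + DI - DT = 207.32 - 40 - 91 + 24 - 8 = 92.32

92.32 dB


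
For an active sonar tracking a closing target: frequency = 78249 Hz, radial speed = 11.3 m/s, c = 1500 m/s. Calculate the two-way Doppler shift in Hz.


1178.95 Hz


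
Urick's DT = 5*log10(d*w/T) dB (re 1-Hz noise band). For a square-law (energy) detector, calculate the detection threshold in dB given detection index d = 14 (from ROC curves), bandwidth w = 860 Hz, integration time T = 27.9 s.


DT = 5*log10(d*w/T) = 5*log10(14 * 860 / 27.9) = 5*log10(431.54) = 13.18

13.18 dB


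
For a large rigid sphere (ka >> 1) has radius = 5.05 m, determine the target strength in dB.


TS = 10*log10(5.05^2 / 4) = 10*log10(6.375625) = 8.05

8.05 dB


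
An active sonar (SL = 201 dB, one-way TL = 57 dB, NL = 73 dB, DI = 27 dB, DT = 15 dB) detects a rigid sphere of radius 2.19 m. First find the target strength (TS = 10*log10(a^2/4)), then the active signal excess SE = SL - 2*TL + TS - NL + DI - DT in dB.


Step 1: TS = 10*log10(2.19^2/4) = 0.79 dB
Step 2: SE = SL - 2*TL + TS - NL + DI - DT = 201 - 2*57 + (0.79) - 73 + 27 - 15 = 26.79

26.79 dB


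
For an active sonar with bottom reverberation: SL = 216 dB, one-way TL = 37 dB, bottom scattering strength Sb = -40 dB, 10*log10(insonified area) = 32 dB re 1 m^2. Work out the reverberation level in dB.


134 dB


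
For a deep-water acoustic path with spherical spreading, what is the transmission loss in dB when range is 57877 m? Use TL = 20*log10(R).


TL = 20*log10(57877) = 95.25

95.25 dB


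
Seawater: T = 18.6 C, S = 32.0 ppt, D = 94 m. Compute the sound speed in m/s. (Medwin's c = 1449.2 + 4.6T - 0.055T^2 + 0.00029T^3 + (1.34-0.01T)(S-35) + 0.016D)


c = 1449.2 + 4.6*18.6 - 0.055*18.6^2 + 0.00029*18.6^3 + (1.34 - 0.01*18.6)*(32.0 - 35) + 0.016*94 = 1515.64

1515.64 m/s


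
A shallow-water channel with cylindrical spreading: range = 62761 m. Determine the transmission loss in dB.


TL = 10*log10(62761) = 47.98

47.98 dB


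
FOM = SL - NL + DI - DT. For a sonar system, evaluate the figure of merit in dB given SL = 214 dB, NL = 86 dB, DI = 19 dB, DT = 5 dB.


142 dB


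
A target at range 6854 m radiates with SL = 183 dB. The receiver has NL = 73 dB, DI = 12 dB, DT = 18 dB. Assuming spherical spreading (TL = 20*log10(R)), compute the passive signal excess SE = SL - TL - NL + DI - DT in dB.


Step 1: TL = 20*log10(6854) = 76.72 dB
Step 2: SE = 183 - 76.72 - 73 + 12 - 18 = 27.28

27.28 dB


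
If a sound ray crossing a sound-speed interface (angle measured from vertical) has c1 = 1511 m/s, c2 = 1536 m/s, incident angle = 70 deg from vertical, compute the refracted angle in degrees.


72.79 deg


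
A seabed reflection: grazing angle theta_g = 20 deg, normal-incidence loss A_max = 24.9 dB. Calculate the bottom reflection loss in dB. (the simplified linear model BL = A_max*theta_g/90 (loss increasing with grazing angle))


BL = A_max * theta_g / 90 = 24.9 * 20 / 90 = 5.53

5.53 dB


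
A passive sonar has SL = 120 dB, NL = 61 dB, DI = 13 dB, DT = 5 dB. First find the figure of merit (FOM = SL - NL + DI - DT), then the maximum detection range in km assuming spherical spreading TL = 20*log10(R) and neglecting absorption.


Step 1: FOM = SL - NL + DI - DT = 120 - 61 + 13 - 5 = 67 dB
Step 2: at max range FOM = TL = 20*log10(R), so R = 10^(67/20) = 2238.72 m = 2.24 km

2.24 km


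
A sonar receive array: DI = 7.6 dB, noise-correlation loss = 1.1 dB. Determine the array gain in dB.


AG = DI - L_corr = 7.6 - 1.1 = 6.5

6.5 dB


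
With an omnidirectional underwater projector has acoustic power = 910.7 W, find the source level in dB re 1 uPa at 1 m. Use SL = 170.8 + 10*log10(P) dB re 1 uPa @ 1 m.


SL = 170.8 + 10*log10(910.7) = 170.8 + 29.59 = 200.39

200.39 dB


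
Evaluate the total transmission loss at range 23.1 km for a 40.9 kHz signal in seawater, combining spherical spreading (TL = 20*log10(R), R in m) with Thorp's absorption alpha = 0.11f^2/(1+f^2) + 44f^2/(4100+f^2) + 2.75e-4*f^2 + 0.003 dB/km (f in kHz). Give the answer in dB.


395.03 dB


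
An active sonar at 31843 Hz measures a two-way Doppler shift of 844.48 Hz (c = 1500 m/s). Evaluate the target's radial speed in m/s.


19.89 m/s


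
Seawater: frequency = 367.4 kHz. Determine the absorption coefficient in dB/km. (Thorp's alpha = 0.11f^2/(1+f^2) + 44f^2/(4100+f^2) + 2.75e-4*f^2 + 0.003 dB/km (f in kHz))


79.936 dB/km


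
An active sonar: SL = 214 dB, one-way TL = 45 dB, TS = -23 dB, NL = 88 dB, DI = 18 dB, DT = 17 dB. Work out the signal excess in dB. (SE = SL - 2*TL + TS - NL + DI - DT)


14 dB


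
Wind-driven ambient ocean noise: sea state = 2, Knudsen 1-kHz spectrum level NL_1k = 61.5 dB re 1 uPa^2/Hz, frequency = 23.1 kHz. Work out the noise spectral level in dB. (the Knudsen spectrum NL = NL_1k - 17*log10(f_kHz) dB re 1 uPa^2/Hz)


38.32 dB


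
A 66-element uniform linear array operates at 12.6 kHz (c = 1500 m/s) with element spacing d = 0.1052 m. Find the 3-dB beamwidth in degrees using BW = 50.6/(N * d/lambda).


Step 1: lambda = 1500/12600 = 0.11905 m
Step 2: d/lambda = 0.1052/0.11905 = 0.8837
Step 3: BW = 50.6/(N * d/lambda) = 50.6/(66 * 0.8837) = 0.87

0.87 deg


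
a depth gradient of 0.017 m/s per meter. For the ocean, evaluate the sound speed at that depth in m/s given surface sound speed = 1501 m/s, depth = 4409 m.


c = 1501 + 0.017 * 4409 = 1575.953

1575.953 m/s


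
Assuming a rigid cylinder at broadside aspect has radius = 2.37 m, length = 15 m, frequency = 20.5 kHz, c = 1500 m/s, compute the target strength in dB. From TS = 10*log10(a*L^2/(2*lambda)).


lambda = 1500/20500 = 0.07317 m
TS = 10*log10(2.37*15^2/(2*0.07317)) = 35.62

35.62 dB


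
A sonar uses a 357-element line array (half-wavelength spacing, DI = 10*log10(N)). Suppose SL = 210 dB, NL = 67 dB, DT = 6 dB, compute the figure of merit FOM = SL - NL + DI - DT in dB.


162.53 dB


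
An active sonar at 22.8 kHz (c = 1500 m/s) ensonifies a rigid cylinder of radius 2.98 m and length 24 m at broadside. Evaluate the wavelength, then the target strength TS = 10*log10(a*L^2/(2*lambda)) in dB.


Step 1: lambda = c/f = 1500/22800 = 0.06579 m
Step 2: TS = 10*log10(a*L^2/(2*lambda)) = 10*log10(2.98*24^2/(2*0.06579)) = 41.15

41.15 dB


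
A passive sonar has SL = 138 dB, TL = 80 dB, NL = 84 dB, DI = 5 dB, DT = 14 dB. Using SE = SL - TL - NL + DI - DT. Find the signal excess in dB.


SE = SL - TL - NL + DI - DT = 138 - 80 - 84 + 5 - 14 = -35

-35 dB


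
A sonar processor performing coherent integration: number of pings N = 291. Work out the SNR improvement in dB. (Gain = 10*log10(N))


Gain = 10*log10(291) = 24.64

24.64 dB


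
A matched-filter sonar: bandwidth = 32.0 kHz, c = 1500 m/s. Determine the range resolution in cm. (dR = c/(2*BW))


2.34 cm


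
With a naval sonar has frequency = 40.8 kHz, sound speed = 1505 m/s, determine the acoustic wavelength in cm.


lambda = c/f = 1505 / 40800 = 0.0369 m = 3.69 cm

3.69 cm


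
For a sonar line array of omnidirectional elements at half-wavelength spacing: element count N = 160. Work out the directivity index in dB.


DI = 10*log10(160) = 22.04

22.04 dB


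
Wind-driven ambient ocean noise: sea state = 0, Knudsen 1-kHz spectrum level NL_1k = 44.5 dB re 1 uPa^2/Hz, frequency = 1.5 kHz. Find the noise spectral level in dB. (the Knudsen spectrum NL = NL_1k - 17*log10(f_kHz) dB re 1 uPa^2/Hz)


41.51 dB


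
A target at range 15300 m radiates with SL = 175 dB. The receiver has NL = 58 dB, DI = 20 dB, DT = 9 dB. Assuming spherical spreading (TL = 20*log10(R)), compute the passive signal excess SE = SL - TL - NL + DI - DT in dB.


44.31 dB


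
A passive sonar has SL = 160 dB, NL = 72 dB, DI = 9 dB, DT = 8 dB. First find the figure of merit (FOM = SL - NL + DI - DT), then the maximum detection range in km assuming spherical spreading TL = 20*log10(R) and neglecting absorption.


Step 1: FOM = SL - NL + DI - DT = 160 - 72 + 9 - 8 = 89 dB
Step 2: at max range FOM = TL = 20*log10(R), so R = 10^(89/20) = 28183.83 m = 28.18 km

28.18 km


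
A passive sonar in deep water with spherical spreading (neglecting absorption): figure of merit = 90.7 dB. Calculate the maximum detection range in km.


At max range FOM = TL, so 20*log10(R) = 90.7
R = 10^(90.7/20) = 34276.78 m = 34.28 km

34.28 km


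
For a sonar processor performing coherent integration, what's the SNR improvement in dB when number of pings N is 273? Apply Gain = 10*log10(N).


24.36 dB


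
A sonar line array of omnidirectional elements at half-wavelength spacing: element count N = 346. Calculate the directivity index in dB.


DI = 10*log10(346) = 25.39

25.39 dB


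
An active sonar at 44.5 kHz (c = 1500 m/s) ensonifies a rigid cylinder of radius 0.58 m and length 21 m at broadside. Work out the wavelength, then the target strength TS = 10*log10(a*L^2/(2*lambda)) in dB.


Step 1: lambda = c/f = 1500/44500 = 0.03371 m
Step 2: TS = 10*log10(a*L^2/(2*lambda)) = 10*log10(0.58*21^2/(2*0.03371)) = 35.79

35.79 dB


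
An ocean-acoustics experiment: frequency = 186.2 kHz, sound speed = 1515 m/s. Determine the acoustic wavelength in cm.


lambda = c/f = 1515 / 186200 = 0.0081 m = 0.81 cm

0.81 cm


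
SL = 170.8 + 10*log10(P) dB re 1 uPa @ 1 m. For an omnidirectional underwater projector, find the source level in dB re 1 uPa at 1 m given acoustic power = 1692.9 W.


203.09 dB


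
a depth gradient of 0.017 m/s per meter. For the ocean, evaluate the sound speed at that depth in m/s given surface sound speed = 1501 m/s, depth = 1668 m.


1529.356 m/s


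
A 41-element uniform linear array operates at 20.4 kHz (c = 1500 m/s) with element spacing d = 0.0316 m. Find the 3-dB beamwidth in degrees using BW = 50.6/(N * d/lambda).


Step 1: lambda = 1500/20400 = 0.07353 m
Step 2: d/lambda = 0.0316/0.07353 = 0.4298
Step 3: BW = 50.6/(N * d/lambda) = 50.6/(41 * 0.4298) = 2.87

2.87 deg


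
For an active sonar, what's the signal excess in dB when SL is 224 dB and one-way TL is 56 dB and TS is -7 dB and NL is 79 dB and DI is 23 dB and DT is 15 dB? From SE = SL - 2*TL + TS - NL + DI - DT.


SE = SL - 2*TL + TS - NL + DI - DT = 224 - 2*56 + (-7) - 79 + 23 - 15 = 34

34 dB


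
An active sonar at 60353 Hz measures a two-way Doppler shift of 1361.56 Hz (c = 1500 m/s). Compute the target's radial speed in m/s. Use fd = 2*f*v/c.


From fd = 2*f*v/c, v = c*fd/(2*f) = 1500 * 1361.56 / (2*60353) = 16.92

16.92 m/s


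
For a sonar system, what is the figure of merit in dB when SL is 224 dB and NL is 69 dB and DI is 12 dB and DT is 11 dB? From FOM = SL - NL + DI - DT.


156 dB


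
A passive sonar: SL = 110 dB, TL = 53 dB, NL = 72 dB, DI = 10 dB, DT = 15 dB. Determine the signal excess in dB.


SE = SL - TL - NL + DI - DT = 110 - 53 - 72 + 10 - 15 = -20

-20 dB


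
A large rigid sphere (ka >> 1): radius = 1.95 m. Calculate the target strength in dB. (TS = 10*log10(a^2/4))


-0.22 dB


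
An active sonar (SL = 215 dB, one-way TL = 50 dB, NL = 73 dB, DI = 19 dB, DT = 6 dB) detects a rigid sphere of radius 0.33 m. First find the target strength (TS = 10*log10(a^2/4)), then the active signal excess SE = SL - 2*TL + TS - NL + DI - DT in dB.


Step 1: TS = 10*log10(0.33^2/4) = -15.65 dB
Step 2: SE = SL - 2*TL + TS - NL + DI - DT = 215 - 2*50 + (-15.65) - 73 + 19 - 6 = 39.35

39.35 dB


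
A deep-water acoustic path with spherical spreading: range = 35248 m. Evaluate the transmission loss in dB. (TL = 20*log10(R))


TL = 20*log10(35248) = 90.94

90.94 dB


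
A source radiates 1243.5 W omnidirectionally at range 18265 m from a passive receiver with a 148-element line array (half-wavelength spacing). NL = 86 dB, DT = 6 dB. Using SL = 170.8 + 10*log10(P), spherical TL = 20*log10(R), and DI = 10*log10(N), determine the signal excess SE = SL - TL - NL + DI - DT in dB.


46.22 dB


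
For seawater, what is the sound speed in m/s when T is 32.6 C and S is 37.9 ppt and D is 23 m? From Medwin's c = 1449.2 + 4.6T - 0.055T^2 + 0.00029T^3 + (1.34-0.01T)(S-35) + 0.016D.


c = 1449.2 + 4.6*32.6 - 0.055*32.6^2 + 0.00029*32.6^3 + (1.34 - 0.01*32.6)*(37.9 - 35) + 0.016*23 = 1554.06

1554.06 m/s


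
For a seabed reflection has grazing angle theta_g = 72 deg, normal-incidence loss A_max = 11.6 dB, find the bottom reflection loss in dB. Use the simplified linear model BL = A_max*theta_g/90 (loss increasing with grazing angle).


BL = A_max * theta_g / 90 = 11.6 * 72 / 90 = 9.28

9.28 dB


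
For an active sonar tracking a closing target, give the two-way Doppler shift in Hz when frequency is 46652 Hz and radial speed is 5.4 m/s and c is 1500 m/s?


fd = 2*f*v/c = 2 * 46652 * 5.4 / 1500 = 335.89

335.89 Hz


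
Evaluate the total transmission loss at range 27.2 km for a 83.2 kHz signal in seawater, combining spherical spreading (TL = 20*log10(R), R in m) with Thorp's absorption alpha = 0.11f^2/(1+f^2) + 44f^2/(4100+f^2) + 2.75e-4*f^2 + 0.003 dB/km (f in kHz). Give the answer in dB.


895.16 dB


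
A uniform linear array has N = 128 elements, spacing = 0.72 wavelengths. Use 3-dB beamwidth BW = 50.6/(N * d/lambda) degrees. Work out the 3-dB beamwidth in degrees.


BW = 50.6 / (128 * 0.72) = 50.6 / 92.16 = 0.55

0.55 deg


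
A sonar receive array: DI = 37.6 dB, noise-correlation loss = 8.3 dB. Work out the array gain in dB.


AG = DI - L_corr = 37.6 - 8.3 = 29.3

29.3 dB


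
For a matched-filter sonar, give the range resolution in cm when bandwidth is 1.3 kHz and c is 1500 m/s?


dR = c/(2*BW) = 1500 / (2 * 1.3e3) = 0.5769 m = 57.69 cm

57.69 cm


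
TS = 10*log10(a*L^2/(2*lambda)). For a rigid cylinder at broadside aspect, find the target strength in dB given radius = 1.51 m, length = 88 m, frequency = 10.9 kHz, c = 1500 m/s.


lambda = 1500/10900 = 0.13761 m
TS = 10*log10(1.51*88^2/(2*0.13761)) = 46.28

46.28 dB


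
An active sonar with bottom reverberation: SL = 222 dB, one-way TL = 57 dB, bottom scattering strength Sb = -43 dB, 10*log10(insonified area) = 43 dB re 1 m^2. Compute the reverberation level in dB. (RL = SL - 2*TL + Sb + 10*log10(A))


108 dB


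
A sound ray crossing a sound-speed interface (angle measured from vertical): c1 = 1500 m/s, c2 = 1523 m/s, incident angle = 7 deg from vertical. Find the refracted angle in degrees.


sin(theta2) = (c2/c1)*sin(theta1) = (1523/1500)*sin(7 deg) = 0.12374
theta2 = arcsin(0.12374) = 7.11

7.11 deg


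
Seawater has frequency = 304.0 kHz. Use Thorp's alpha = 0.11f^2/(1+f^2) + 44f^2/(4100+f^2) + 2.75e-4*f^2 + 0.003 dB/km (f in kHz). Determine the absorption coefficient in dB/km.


f^2 = 92416.0
alpha = 0.11*92416.0/(1+92416.0) + 44*92416.0/(4100+92416.0) + 2.75e-4*92416.0 + 0.003 = 67.658

67.658 dB/km


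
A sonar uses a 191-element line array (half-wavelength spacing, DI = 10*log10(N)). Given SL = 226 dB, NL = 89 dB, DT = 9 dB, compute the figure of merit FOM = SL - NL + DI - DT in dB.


150.81 dB


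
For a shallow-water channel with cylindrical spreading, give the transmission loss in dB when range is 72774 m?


TL = 10*log10(72774) = 48.62

48.62 dB


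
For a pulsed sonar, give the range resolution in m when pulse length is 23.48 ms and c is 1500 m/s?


17.61 m


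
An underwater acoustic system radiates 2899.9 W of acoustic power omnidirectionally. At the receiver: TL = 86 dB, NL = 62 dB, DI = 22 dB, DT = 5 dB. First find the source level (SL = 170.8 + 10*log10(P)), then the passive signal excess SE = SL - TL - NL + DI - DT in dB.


Step 1: SL = 170.8 + 10*log10(2899.9) = 205.42 dB
Step 2: SE = SL - TL - NL + DI - DT = 205.42 - 86 - 62 + 22 - 5 = 74.42

74.42 dB


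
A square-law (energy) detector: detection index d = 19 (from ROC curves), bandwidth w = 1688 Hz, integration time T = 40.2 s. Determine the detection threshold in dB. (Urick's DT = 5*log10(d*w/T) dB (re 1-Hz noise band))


14.51 dB


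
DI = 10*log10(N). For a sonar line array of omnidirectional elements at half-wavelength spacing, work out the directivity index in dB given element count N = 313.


DI = 10*log10(313) = 24.96

24.96 dB


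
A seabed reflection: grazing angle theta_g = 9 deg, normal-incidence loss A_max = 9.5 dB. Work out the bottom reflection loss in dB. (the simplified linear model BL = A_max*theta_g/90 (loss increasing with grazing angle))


BL = A_max * theta_g / 90 = 9.5 * 9 / 90 = 0.95

0.95 dB


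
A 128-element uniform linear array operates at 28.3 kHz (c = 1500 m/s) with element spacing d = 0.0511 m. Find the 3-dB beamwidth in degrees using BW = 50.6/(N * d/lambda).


0.41 deg


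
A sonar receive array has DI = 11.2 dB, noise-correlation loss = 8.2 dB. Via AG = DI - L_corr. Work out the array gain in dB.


AG = DI - L_corr = 11.2 - 8.2 = 3.0

3.0 dB


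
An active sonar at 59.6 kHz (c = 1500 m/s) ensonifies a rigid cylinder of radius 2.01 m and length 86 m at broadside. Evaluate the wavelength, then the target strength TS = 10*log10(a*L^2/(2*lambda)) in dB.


Step 1: lambda = c/f = 1500/59600 = 0.02517 m
Step 2: TS = 10*log10(a*L^2/(2*lambda)) = 10*log10(2.01*86^2/(2*0.02517)) = 54.7

54.7 dB


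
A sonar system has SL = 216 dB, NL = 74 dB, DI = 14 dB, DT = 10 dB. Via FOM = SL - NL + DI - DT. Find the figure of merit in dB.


146 dB


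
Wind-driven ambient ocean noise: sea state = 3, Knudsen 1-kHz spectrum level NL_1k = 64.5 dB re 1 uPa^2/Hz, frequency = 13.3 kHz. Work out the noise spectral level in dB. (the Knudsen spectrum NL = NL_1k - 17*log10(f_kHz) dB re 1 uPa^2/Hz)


NL = NL_1k - 17*log10(f_kHz) = 64.5 - 17*log10(13.3) = 64.5 - (19.11) = 45.39

45.39 dB


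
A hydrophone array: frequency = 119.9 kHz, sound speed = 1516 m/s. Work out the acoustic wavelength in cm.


1.26 cm


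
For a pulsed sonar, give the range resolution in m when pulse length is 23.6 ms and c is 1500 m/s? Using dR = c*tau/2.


dR = c*tau/2 = 1500 * 23.6e-3 / 2 = 17.7

17.7 m


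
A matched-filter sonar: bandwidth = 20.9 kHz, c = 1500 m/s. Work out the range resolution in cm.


dR = c/(2*BW) = 1500 / (2 * 20.9e3) = 0.0359 m = 3.59 cm

3.59 cm


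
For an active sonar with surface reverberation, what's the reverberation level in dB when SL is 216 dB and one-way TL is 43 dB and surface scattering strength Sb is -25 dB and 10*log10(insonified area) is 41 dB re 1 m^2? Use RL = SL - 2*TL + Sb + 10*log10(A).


146 dB


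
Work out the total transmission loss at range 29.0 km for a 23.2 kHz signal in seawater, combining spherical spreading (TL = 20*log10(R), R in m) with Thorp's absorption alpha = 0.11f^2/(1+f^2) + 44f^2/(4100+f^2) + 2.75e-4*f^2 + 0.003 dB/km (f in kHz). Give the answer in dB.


244.88 dB


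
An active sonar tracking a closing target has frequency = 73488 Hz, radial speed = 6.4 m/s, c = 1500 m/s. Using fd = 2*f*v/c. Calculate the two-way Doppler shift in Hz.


fd = 2*f*v/c = 2 * 73488 * 6.4 / 1500 = 627.1

627.1 Hz


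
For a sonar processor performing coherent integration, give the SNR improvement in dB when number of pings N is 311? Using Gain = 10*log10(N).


Gain = 10*log10(311) = 24.93

24.93 dB


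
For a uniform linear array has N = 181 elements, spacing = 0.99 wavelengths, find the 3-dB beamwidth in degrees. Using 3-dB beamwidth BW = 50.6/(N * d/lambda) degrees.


0.28 deg


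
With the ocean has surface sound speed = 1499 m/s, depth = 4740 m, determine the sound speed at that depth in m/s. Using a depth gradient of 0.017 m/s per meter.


1579.58 m/s


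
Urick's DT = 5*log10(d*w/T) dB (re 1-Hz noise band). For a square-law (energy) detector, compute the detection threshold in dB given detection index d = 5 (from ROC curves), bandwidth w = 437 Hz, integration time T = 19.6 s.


DT = 5*log10(d*w/T) = 5*log10(5 * 437 / 19.6) = 5*log10(111.48) = 10.24

10.24 dB


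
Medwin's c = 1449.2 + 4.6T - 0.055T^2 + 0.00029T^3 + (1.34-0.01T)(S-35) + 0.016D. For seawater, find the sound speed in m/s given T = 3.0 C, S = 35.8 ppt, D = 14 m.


c = 1449.2 + 4.6*3.0 - 0.055*3.0^2 + 0.00029*3.0^3 + (1.34 - 0.01*3.0)*(35.8 - 35) + 0.016*14 = 1463.78

1463.78 m/s


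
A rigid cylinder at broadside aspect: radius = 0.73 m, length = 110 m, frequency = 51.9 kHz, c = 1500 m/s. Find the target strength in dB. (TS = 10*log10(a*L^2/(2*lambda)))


lambda = 1500/51900 = 0.0289 m
TS = 10*log10(0.73*110^2/(2*0.0289)) = 51.84

51.84 dB


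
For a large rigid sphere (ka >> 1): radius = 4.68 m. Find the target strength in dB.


TS = 10*log10(4.68^2 / 4) = 10*log10(5.4756) = 7.38

7.38 dB


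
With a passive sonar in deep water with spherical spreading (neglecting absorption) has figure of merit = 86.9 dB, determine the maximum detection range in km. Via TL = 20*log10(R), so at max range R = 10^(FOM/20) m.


At max range FOM = TL, so 20*log10(R) = 86.9
R = 10^(86.9/20) = 22130.95 m = 22.13 km

22.13 km


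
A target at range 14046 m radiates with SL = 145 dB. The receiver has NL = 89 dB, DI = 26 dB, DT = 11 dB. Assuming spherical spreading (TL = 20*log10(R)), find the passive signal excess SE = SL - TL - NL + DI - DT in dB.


Step 1: TL = 20*log10(14046) = 82.95 dB
Step 2: SE = 145 - 82.95 - 89 + 26 - 11 = -11.95

-11.95 dB


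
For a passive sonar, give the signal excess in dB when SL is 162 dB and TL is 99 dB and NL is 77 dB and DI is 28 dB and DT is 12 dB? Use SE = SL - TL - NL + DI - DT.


2 dB


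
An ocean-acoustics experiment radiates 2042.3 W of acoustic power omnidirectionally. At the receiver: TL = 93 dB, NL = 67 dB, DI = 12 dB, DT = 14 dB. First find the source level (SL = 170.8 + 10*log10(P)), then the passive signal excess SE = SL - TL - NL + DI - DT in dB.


Step 1: SL = 170.8 + 10*log10(2042.3) = 203.9 dB
Step 2: SE = SL - TL - NL + DI - DT = 203.9 - 93 - 67 + 12 - 14 = 41.9

41.9 dB


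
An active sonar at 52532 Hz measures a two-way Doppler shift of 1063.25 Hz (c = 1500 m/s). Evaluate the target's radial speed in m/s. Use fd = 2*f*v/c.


From fd = 2*f*v/c, v = c*fd/(2*f) = 1500 * 1063.25 / (2*52532) = 15.18

15.18 m/s


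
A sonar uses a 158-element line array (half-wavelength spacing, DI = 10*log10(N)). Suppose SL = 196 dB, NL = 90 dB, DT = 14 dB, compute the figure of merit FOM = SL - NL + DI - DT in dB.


Step 1: DI = 10*log10(158) = 21.99 dB
Step 2: FOM = SL - NL + DI - DT = 196 - 90 + 21.99 - 14 = 113.99

113.99 dB


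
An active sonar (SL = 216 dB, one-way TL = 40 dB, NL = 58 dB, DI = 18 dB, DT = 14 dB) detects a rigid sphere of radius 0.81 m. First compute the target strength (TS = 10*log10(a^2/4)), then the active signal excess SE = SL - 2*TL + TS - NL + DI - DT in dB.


Step 1: TS = 10*log10(0.81^2/4) = -7.85 dB
Step 2: SE = SL - 2*TL + TS - NL + DI - DT = 216 - 2*40 + (-7.85) - 58 + 18 - 14 = 74.15

74.15 dB


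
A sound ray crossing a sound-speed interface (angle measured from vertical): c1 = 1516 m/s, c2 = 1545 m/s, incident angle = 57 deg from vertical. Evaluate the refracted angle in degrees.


58.73 deg


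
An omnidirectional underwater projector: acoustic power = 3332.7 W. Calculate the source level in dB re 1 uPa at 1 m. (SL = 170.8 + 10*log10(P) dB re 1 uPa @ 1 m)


206.03 dB


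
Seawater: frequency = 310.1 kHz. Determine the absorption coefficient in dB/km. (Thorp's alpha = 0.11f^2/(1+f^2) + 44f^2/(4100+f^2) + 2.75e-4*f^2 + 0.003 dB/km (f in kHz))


f^2 = 96162.01
alpha = 0.11*96162.01/(1+96162.01) + 44*96162.01/(4100+96162.01) + 2.75e-4*96162.01 + 0.003 = 68.758

68.758 dB/km


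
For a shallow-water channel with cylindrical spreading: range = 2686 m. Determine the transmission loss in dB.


34.29 dB


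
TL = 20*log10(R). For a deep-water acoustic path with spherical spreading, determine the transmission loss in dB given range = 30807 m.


89.77 dB


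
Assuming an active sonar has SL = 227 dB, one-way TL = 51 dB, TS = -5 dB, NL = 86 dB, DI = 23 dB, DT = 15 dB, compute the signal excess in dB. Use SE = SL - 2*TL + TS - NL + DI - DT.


42 dB


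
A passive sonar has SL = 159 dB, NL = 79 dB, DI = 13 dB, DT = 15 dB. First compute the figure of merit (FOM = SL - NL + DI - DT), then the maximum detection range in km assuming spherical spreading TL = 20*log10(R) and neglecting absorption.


Step 1: FOM = SL - NL + DI - DT = 159 - 79 + 13 - 15 = 78 dB
Step 2: at max range FOM = TL = 20*log10(R), so R = 10^(78/20) = 7943.28 m = 7.94 km

7.94 km


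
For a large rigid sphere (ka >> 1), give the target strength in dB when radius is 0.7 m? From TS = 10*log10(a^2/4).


-9.12 dB


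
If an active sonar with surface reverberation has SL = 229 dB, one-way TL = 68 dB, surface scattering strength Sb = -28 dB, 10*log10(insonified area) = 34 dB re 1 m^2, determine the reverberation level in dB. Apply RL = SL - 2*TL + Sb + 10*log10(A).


RL = SL - 2*TL + Sb + 10*log10(A) = 229 - 2*68 + (-28) + 34 = 99

99 dB


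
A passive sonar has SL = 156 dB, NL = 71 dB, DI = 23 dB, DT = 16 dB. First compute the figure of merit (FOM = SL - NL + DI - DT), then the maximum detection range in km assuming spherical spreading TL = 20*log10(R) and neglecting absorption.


Step 1: FOM = SL - NL + DI - DT = 156 - 71 + 23 - 16 = 92 dB
Step 2: at max range FOM = TL = 20*log10(R), so R = 10^(92/20) = 39810.72 m = 39.81 km

39.81 km


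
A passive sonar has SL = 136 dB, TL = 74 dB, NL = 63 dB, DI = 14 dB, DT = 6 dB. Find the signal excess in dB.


7 dB


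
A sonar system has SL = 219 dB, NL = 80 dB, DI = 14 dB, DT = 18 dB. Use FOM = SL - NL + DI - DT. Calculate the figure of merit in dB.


FOM = SL - NL + DI - DT = 219 - 80 + 14 - 18 = 135

135 dB


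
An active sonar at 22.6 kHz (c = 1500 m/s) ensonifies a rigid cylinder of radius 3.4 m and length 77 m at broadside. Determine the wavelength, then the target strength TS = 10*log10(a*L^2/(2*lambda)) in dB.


Step 1: lambda = c/f = 1500/22600 = 0.06637 m
Step 2: TS = 10*log10(a*L^2/(2*lambda)) = 10*log10(3.4*77^2/(2*0.06637)) = 51.81

51.81 dB


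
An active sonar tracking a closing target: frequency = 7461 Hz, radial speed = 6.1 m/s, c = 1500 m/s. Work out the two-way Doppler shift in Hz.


fd = 2*f*v/c = 2 * 7461 * 6.1 / 1500 = 60.68

60.68 Hz


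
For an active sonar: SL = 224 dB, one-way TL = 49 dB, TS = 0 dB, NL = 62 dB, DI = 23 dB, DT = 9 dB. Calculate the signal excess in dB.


SE = SL - 2*TL + TS - NL + DI - DT = 224 - 2*49 + (0) - 62 + 23 - 9 = 78

78 dB


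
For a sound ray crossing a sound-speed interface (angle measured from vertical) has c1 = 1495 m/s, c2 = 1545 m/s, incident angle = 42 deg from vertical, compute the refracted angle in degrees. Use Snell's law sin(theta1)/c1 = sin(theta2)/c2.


sin(theta2) = (c2/c1)*sin(theta1) = (1545/1495)*sin(42 deg) = 0.69151
theta2 = arcsin(0.69151) = 43.75

43.75 deg


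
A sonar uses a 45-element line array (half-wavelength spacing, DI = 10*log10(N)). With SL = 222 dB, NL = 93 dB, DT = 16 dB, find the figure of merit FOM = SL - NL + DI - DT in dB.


Step 1: DI = 10*log10(45) = 16.53 dB
Step 2: FOM = SL - NL + DI - DT = 222 - 93 + 16.53 - 16 = 129.53

129.53 dB


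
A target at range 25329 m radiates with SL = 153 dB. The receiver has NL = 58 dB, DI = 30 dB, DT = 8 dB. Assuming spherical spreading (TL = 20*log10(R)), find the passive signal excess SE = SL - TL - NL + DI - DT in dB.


Step 1: TL = 20*log10(25329) = 88.07 dB
Step 2: SE = 153 - 88.07 - 58 + 30 - 8 = 28.93

28.93 dB


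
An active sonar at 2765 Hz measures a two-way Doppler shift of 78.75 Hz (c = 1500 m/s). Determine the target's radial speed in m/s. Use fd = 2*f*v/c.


From fd = 2*f*v/c, v = c*fd/(2*f) = 1500 * 78.75 / (2*2765) = 21.36

21.36 m/s


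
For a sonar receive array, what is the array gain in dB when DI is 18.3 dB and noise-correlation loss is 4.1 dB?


14.2 dB


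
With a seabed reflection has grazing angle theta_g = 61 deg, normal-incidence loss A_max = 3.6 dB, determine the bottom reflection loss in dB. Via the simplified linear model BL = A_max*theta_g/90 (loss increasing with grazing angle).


BL = A_max * theta_g / 90 = 3.6 * 61 / 90 = 2.44

2.44 dB


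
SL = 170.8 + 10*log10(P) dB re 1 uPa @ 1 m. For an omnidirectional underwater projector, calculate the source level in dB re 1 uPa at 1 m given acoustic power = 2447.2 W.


SL = 170.8 + 10*log10(2447.2) = 170.8 + 33.89 = 204.69

204.69 dB


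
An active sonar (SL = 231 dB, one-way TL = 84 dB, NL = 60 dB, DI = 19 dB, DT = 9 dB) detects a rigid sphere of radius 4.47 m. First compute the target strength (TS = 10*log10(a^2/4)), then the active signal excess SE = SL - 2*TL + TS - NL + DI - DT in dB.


Step 1: TS = 10*log10(4.47^2/4) = 6.99 dB
Step 2: SE = SL - 2*TL + TS - NL + DI - DT = 231 - 2*84 + (6.99) - 60 + 19 - 9 = 19.99

19.99 dB


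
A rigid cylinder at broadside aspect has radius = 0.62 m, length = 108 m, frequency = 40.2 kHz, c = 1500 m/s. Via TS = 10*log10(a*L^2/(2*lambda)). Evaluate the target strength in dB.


lambda = 1500/40200 = 0.03731 m
TS = 10*log10(0.62*108^2/(2*0.03731)) = 49.86

49.86 dB


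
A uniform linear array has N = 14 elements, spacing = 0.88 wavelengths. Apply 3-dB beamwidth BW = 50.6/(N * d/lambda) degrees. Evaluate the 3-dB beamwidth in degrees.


BW = 50.6 / (14 * 0.88) = 50.6 / 12.32 = 4.11

4.11 deg
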